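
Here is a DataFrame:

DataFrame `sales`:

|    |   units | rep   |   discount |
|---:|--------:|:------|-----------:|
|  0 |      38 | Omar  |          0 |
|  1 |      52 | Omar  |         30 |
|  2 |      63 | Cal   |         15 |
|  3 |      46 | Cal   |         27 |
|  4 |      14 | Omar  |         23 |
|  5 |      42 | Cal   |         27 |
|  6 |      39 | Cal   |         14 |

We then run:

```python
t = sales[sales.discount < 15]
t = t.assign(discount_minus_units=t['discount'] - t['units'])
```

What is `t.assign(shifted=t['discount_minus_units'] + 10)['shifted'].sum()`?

filter rows where discount < 15:
   units   rep  discount
0     38  Omar         0
6     39   Cal        14
add column discount_minus_units = t['discount'] - t['units']:
   units   rep  discount  discount_minus_units
0     38  Omar         0                   -38
6     39   Cal        14                   -25
add column shifted = t['discount_minus_units'] + 10:
   units   rep  discount  discount_minus_units  shifted
0     38  Omar         0                   -38      -28
6     39   Cal        14                   -25      -15
Hence -43.

-43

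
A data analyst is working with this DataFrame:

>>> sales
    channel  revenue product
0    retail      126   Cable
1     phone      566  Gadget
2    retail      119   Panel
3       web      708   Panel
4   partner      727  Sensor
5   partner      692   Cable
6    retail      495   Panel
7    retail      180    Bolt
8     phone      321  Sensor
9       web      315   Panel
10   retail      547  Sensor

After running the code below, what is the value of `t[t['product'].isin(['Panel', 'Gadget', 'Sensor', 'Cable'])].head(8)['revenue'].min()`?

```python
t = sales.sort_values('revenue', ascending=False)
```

315

sort by revenue descending:
    channel  revenue product
4   partner      727  Sensor
3       web      708   Panel
5   partner      692   Cable
1     phone      566  Gadget
10   retail      547  Sensor
6    retail      495   Panel
8     phone      321  Sensor
9       web      315   Panel
7    retail      180    Bolt
0    retail      126   Cable
2    retail      119   Panel
filter rows where product in ['Panel', 'Gadget', 'Sensor', 'Cable']:
    channel  revenue product
4   partner      727  Sensor
3       web      708   Panel
5   partner      692   Cable
1     phone      566  Gadget
10   retail      547  Sensor
6    retail      495   Panel
8     phone      321  Sensor
9       web      315   Panel
0    retail      126   Cable
2    retail      119   Panel
take first 8 rows:
    channel  revenue product
4   partner      727  Sensor
3       web      708   Panel
5   partner      692   Cable
1     phone      566  Gadget
10   retail      547  Sensor
6    retail      495   Panel
8     phone      321  Sensor
9       web      315   Panel
Finally, min of column 'revenue' = 315.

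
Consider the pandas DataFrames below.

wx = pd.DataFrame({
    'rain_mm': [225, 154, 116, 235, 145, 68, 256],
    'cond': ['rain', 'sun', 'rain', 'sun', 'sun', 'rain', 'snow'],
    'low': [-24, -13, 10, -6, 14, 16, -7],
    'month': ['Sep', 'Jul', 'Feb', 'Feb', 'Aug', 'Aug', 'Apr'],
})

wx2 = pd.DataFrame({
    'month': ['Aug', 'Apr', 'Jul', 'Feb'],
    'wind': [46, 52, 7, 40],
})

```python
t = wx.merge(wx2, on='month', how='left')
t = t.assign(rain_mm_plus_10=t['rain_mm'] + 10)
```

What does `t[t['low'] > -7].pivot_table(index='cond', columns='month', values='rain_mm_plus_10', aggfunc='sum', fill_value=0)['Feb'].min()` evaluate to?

merge on 'month' (how='left') → 7 rows:
   rain_mm  cond  low month  wind
0      225  rain  -24   Sep   NaN
1      154   sun  -13   Jul   7.0
2      116  rain   10   Feb  40.0
3      235   sun   -6   Feb  40.0
4      145   sun   14   Aug  46.0
5       68  rain   16   Aug  46.0
6      256  snow   -7   Apr  52.0
add column rain_mm_plus_10 = t['rain_mm'] + 10:
   rain_mm  cond  low month  wind  rain_mm_plus_10
0      225  rain  -24   Sep   NaN              235
1      154   sun  -13   Jul   7.0              164
2      116  rain   10   Feb  40.0              126
3      235   sun   -6   Feb  40.0              245
4      145   sun   14   Aug  46.0              155
5       68  rain   16   Aug  46.0               78
6      256  snow   -7   Apr  52.0              266
filter rows where low > -7:
   rain_mm  cond  low month  wind  rain_mm_plus_10
2      116  rain   10   Feb  40.0              126
3      235   sun   -6   Feb  40.0              245
4      145   sun   14   Aug  46.0              155
5       68  rain   16   Aug  46.0               78
pivot: rows=cond, cols=month, sum(rain_mm_plus_10):
month  Aug  Feb
cond           
rain    78  126
sun    155  245
Taking the min of column 'Feb' gives 126.

126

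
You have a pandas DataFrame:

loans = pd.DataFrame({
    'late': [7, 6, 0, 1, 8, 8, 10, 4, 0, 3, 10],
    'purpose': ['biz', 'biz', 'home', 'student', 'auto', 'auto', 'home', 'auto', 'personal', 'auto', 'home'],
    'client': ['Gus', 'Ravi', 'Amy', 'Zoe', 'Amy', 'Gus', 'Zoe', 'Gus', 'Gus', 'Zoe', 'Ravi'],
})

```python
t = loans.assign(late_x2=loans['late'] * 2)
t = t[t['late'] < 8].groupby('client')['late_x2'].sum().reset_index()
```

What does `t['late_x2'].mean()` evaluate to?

10.5

add column late_x2 = loans['late'] * 2:
    late   purpose client  late_x2
0      7       biz    Gus       14
1      6       biz   Ravi       12
2      0      home    Amy        0
3      1   student    Zoe        2
4      8      auto    Amy       16
5      8      auto    Gus       16
6     10      home    Zoe       20
7      4      auto    Gus        8
8      0  personal    Gus        0
9      3      auto    Zoe        6
10    10      home   Ravi       20
filter rows where late < 8:
   late   purpose client  late_x2
0     7       biz    Gus       14
1     6       biz   Ravi       12
2     0      home    Amy        0
3     1   student    Zoe        2
7     4      auto    Gus        8
8     0  personal    Gus        0
9     3      auto    Zoe        6
group by client, sum of late_x2:
client
Amy      0
Gus     22
Ravi    12
Zoe      8
Name: late_x2, dtype: int64
reset_index():
  client  late_x2
0    Amy        0
1    Gus       22
2   Ravi       12
3    Zoe        8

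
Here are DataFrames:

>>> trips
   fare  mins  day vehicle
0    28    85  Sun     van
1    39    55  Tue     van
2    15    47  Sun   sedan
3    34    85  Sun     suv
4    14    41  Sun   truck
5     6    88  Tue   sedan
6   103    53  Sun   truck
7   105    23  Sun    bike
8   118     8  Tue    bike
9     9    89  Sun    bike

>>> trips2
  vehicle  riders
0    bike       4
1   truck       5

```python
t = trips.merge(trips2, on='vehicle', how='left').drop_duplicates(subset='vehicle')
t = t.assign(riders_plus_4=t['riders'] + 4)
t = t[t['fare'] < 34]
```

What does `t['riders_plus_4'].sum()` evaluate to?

merge on 'vehicle' (how='left') → 10 rows:
   fare  mins  day vehicle  riders
0    28    85  Sun     van     NaN
1    39    55  Tue     van     NaN
2    15    47  Sun   sedan     NaN
3    34    85  Sun     suv     NaN
4    14    41  Sun   truck     5.0
5     6    88  Tue   sedan     NaN
6   103    53  Sun   truck     5.0
7   105    23  Sun    bike     4.0
8   118     8  Tue    bike     4.0
9     9    89  Sun    bike     4.0
drop duplicate vehicle (keep=first):
   fare  mins  day vehicle  riders
0    28    85  Sun     van     NaN
2    15    47  Sun   sedan     NaN
3    34    85  Sun     suv     NaN
4    14    41  Sun   truck     5.0
7   105    23  Sun    bike     4.0
add column riders_plus_4 = t['riders'] + 4:
   fare  mins  day vehicle  riders  riders_plus_4
0    28    85  Sun     van     NaN            NaN
2    15    47  Sun   sedan     NaN            NaN
3    34    85  Sun     suv     NaN            NaN
4    14    41  Sun   truck     5.0            9.0
7   105    23  Sun    bike     4.0            8.0
filter rows where fare < 34:
   fare  mins  day vehicle  riders  riders_plus_4
0    28    85  Sun     van     NaN            NaN
2    15    47  Sun   sedan     NaN            NaN
4    14    41  Sun   truck     5.0            9.0
So sum() = 9.0.

9.0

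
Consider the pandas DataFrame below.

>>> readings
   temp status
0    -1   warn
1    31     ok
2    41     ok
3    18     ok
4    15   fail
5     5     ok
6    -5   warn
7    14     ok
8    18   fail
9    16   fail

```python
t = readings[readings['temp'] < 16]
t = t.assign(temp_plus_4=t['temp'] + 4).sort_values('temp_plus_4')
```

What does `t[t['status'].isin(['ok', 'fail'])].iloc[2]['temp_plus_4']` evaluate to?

filter rows where temp < 16:
   temp status
0    -1   warn
4    15   fail
5     5     ok
6    -5   warn
7    14     ok
add column temp_plus_4 = t['temp'] + 4:
   temp status  temp_plus_4
0    -1   warn            3
4    15   fail           19
5     5     ok            9
6    -5   warn           -1
7    14     ok           18
sort by temp_plus_4:
   temp status  temp_plus_4
6    -5   warn           -1
0    -1   warn            3
5     5     ok            9
7    14     ok           18
4    15   fail           19
filter rows where status in ['ok', 'fail']:
   temp status  temp_plus_4
5     5     ok            9
7    14     ok           18
4    15   fail           19
Hence 19.

19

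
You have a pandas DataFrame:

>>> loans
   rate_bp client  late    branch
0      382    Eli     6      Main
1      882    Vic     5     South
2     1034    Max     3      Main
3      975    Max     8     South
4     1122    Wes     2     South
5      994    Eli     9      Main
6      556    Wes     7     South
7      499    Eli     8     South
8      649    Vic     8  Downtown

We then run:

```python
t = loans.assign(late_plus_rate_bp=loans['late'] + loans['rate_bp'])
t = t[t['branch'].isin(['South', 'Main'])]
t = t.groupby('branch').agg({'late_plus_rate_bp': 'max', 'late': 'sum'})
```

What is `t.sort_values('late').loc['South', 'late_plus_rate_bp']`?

1124

add column late_plus_rate_bp = loans['late'] + loans['rate_bp']:
   rate_bp client  late    branch  late_plus_rate_bp
0      382    Eli     6      Main                388
1      882    Vic     5     South                887
2     1034    Max     3      Main               1037
3      975    Max     8     South                983
4     1122    Wes     2     South               1124
5      994    Eli     9      Main               1003
6      556    Wes     7     South                563
7      499    Eli     8     South                507
8      649    Vic     8  Downtown                657
filter rows where branch in ['South', 'Main']:
   rate_bp client  late branch  late_plus_rate_bp
0      382    Eli     6   Main                388
1      882    Vic     5  South                887
2     1034    Max     3   Main               1037
3      975    Max     8  South                983
4     1122    Wes     2  South               1124
5      994    Eli     9   Main               1003
6      556    Wes     7  South                563
7      499    Eli     8  South                507
group by branch: max(late_plus_rate_bp), sum(late):
        late_plus_rate_bp  late
branch                         
Main                 1037    18
South                1124    30
sort by late:
        late_plus_rate_bp  late
branch                         
Main                 1037    18
South                1124    30
Taking the value at row 'South', column 'late_plus_rate_bp' gives 1124.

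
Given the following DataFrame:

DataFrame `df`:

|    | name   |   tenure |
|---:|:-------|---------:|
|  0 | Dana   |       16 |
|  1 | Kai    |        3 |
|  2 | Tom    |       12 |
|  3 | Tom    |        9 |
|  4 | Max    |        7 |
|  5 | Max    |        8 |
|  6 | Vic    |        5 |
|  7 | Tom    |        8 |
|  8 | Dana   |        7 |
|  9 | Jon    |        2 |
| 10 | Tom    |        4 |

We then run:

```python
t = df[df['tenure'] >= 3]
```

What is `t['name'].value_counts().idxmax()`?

filter rows where tenure >= 3:
    name  tenure
0   Dana      16
1    Kai       3
2    Tom      12
3    Tom       9
4    Max       7
5    Max       8
6    Vic       5
7    Tom       8
8   Dana       7
10   Tom       4
value_counts of name:
name
Tom     4
Dana    2
Max     2
Kai     1
Vic     1
Name: count, dtype: int64
Reading off the label with the largest value, we get Tom.

Tom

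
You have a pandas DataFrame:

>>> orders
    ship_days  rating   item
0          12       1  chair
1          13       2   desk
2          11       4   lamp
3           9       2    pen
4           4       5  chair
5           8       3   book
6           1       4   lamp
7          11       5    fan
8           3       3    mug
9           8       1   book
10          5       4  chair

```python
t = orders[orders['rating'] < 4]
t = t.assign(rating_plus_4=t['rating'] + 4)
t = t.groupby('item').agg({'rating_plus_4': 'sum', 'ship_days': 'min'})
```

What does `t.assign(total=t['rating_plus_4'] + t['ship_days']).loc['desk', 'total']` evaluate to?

19

filter rows where rating < 4:
   ship_days  rating   item
0         12       1  chair
1         13       2   desk
3          9       2    pen
5          8       3   book
8          3       3    mug
9          8       1   book
add column rating_plus_4 = t['rating'] + 4:
   ship_days  rating   item  rating_plus_4
0         12       1  chair              5
1         13       2   desk              6
3          9       2    pen              6
5          8       3   book              7
8          3       3    mug              7
9          8       1   book              5
group by item: sum(rating_plus_4), min(ship_days):
       rating_plus_4  ship_days
item                           
book              12          8
chair              5         12
desk               6         13
mug                7          3
pen                6          9
add column total = t['rating_plus_4'] + t['ship_days']:
       rating_plus_4  ship_days  total
item                                  
book              12          8     20
chair              5         12     17
desk               6         13     19
mug                7          3     10
pen                6          9     15
Taking the value at row 'desk', column 'total' gives 19.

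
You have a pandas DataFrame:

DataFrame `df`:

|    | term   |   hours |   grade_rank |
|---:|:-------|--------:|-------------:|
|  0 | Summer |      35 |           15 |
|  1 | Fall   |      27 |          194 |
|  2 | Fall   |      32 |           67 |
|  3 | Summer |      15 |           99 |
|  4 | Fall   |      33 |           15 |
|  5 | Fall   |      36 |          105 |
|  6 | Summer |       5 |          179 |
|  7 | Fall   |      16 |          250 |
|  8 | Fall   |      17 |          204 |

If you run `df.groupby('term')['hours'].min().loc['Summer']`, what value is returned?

5

group by term, min of hours:
term
Fall      16
Summer     5
Name: hours, dtype: int64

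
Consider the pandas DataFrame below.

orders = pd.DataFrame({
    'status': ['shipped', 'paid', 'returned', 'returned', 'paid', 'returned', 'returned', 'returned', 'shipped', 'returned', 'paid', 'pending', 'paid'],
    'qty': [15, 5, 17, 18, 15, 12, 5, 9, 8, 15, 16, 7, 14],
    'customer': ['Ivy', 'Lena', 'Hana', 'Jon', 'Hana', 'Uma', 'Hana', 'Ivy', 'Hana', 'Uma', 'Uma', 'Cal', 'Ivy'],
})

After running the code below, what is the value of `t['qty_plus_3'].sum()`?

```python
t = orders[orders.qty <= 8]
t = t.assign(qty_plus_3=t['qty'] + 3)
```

filter rows where qty <= 8:
      status  qty customer
1       paid    5     Lena
6   returned    5     Hana
8    shipped    8     Hana
11   pending    7      Cal
add column qty_plus_3 = t['qty'] + 3:
      status  qty customer  qty_plus_3
1       paid    5     Lena           8
6   returned    5     Hana           8
8    shipped    8     Hana          11
11   pending    7      Cal          10

37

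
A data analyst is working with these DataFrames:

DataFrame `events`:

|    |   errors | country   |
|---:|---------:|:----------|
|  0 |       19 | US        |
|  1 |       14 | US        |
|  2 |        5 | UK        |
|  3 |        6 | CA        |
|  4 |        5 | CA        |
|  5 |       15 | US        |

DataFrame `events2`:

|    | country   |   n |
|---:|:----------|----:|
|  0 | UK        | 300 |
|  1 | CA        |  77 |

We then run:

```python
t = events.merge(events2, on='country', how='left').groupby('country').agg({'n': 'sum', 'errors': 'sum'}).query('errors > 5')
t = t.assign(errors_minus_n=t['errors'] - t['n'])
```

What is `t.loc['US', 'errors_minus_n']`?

48.0

merge on 'country' (how='left') → 6 rows:
   errors country      n
0      19      US    NaN
1      14      US    NaN
2       5      UK  300.0
3       6      CA   77.0
4       5      CA   77.0
5      15      US    NaN
group by country: sum(n), sum(errors):
             n  errors
country               
CA       154.0      11
UK       300.0       5
US         0.0      48
filter rows where errors > 5:
             n  errors
country               
CA       154.0      11
US         0.0      48
add column errors_minus_n = t['errors'] - t['n']:
             n  errors  errors_minus_n
country                               
CA       154.0      11          -143.0
US         0.0      48            48.0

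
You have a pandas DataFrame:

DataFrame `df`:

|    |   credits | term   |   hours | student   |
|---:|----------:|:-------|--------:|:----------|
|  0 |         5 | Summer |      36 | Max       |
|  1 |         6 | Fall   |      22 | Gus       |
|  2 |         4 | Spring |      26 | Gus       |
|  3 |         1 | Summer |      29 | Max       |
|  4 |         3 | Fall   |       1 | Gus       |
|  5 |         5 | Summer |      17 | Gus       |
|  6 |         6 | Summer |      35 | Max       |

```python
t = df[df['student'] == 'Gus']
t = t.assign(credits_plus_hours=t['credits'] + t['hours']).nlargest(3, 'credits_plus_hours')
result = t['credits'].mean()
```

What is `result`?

filter rows where student == 'Gus':
   credits    term  hours student
1        6    Fall     22     Gus
2        4  Spring     26     Gus
4        3    Fall      1     Gus
5        5  Summer     17     Gus
add column credits_plus_hours = t['credits'] + t['hours']:
   credits    term  hours student  credits_plus_hours
1        6    Fall     22     Gus                  28
2        4  Spring     26     Gus                  30
4        3    Fall      1     Gus                   4
5        5  Summer     17     Gus                  22
take 3 rows with largest credits_plus_hours:
   credits    term  hours student  credits_plus_hours
2        4  Spring     26     Gus                  30
1        6    Fall     22     Gus                  28
5        5  Summer     17     Gus                  22

5.0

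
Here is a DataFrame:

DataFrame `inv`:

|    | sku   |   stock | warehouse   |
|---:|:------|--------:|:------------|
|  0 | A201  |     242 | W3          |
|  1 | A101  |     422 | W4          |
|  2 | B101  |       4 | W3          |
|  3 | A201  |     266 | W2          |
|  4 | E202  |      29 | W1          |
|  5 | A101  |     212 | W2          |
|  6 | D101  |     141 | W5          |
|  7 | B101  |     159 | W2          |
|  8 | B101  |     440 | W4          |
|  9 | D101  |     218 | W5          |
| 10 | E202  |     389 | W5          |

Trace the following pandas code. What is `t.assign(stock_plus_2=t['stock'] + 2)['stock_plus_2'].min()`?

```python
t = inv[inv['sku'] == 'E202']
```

filter rows where sku == 'E202':
     sku  stock warehouse
4   E202     29        W1
10  E202    389        W5
add column stock_plus_2 = t['stock'] + 2:
     sku  stock warehouse  stock_plus_2
4   E202     29        W1            31
10  E202    389        W5           391
Reading off the min of column 'stock_plus_2', we get 31.

31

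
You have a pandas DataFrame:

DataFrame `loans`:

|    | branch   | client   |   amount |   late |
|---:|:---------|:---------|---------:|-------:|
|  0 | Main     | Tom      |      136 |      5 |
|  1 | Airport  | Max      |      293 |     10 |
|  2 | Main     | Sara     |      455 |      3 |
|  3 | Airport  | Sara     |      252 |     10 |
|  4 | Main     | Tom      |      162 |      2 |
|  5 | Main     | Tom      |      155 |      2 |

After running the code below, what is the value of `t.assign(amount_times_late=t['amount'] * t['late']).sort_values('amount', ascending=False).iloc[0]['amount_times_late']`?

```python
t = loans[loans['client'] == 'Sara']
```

1365

filter rows where client == 'Sara':
    branch client  amount  late
2     Main   Sara     455     3
3  Airport   Sara     252    10
add column amount_times_late = t['amount'] * t['late']:
    branch client  amount  late  amount_times_late
2     Main   Sara     455     3               1365
3  Airport   Sara     252    10               2520
sort by amount descending:
    branch client  amount  late  amount_times_late
2     Main   Sara     455     3               1365
3  Airport   Sara     252    10               2520
Finally, value at position 0, column 'amount_times_late' = 1365.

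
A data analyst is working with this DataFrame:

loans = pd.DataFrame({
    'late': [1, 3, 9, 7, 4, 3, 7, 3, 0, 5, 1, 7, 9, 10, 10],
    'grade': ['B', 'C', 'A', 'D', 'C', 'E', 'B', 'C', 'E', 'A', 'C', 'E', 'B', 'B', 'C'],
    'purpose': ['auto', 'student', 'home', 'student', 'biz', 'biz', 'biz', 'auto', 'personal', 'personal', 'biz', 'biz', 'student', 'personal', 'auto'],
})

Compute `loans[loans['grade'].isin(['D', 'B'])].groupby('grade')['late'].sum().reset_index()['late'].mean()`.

filter rows where grade in ['D', 'B']:
    late grade   purpose
0      1     B      auto
3      7     D   student
6      7     B       biz
12     9     B   student
13    10     B  personal
group by grade, sum of late:
grade
B    27
D     7
Name: late, dtype: int64
reset_index():
  grade  late
0     B    27
1     D     7

17.0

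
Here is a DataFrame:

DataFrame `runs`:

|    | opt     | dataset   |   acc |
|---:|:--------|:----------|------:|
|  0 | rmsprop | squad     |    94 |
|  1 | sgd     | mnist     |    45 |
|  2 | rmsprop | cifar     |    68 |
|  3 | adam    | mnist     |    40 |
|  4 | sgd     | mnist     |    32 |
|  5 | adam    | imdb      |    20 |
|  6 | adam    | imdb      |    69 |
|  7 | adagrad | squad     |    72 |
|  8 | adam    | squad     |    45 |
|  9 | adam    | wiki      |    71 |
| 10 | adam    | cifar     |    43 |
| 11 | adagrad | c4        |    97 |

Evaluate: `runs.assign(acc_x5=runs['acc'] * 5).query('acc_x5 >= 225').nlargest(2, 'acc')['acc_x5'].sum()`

955

add column acc_x5 = runs['acc'] * 5:
        opt dataset  acc  acc_x5
0   rmsprop   squad   94     470
1       sgd   mnist   45     225
2   rmsprop   cifar   68     340
3      adam   mnist   40     200
4       sgd   mnist   32     160
5      adam    imdb   20     100
6      adam    imdb   69     345
7   adagrad   squad   72     360
8      adam   squad   45     225
9      adam    wiki   71     355
10     adam   cifar   43     215
11  adagrad      c4   97     485
filter rows where acc_x5 >= 225:
        opt dataset  acc  acc_x5
0   rmsprop   squad   94     470
1       sgd   mnist   45     225
2   rmsprop   cifar   68     340
6      adam    imdb   69     345
7   adagrad   squad   72     360
8      adam   squad   45     225
9      adam    wiki   71     355
11  adagrad      c4   97     485
take 2 rows with largest acc:
        opt dataset  acc  acc_x5
11  adagrad      c4   97     485
0   rmsprop   squad   94     470
sum of column 'acc_x5' → 955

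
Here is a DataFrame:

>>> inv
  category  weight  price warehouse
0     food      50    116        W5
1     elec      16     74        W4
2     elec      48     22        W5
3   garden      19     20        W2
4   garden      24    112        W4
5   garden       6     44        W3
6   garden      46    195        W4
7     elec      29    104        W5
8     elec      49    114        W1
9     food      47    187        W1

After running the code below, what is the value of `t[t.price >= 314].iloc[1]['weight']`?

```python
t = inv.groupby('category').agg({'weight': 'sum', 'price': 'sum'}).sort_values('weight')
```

142

group by category: sum(weight), sum(price):
          weight  price
category               
elec         142    314
food          97    303
garden        95    371
sort by weight:
          weight  price
category               
garden        95    371
food          97    303
elec         142    314
filter rows where price >= 314:
          weight  price
category               
garden        95    371
elec         142    314
So iloc[1]['weight'] = 142.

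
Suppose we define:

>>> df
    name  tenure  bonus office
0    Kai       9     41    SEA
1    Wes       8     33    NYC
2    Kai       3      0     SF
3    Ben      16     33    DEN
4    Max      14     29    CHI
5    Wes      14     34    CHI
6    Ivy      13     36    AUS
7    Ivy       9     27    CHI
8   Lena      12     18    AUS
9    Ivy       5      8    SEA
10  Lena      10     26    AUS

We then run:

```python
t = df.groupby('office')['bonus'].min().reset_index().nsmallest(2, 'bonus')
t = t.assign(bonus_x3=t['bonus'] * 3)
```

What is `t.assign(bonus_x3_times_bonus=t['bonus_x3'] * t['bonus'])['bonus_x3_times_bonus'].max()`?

192

group by office, min of bonus:
office
AUS    18
CHI    27
DEN    33
NYC    33
SEA     8
SF      0
Name: bonus, dtype: int64
reset_index():
  office  bonus
0    AUS     18
1    CHI     27
2    DEN     33
3    NYC     33
4    SEA      8
5     SF      0
take 2 rows with smallest bonus:
  office  bonus
5     SF      0
4    SEA      8
add column bonus_x3 = t['bonus'] * 3:
  office  bonus  bonus_x3
5     SF      0         0
4    SEA      8        24
add column bonus_x3_times_bonus = t['bonus_x3'] * t['bonus']:
  office  bonus  bonus_x3  bonus_x3_times_bonus
5     SF      0         0                     0
4    SEA      8        24                   192
So max() = 192.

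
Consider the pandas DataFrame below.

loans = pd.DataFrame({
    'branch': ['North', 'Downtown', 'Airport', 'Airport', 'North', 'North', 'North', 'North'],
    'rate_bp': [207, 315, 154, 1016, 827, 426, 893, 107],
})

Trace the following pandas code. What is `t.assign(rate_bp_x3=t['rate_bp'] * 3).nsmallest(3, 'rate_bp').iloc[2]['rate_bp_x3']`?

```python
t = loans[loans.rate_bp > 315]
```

2679

filter rows where rate_bp > 315:
    branch  rate_bp
3  Airport     1016
4    North      827
5    North      426
6    North      893
add column rate_bp_x3 = t['rate_bp'] * 3:
    branch  rate_bp  rate_bp_x3
3  Airport     1016        3048
4    North      827        2481
5    North      426        1278
6    North      893        2679
take 3 rows with smallest rate_bp:
  branch  rate_bp  rate_bp_x3
5  North      426        1278
4  North      827        2481
6  North      893        2679
Finally, value at position 2, column 'rate_bp_x3' = 2679.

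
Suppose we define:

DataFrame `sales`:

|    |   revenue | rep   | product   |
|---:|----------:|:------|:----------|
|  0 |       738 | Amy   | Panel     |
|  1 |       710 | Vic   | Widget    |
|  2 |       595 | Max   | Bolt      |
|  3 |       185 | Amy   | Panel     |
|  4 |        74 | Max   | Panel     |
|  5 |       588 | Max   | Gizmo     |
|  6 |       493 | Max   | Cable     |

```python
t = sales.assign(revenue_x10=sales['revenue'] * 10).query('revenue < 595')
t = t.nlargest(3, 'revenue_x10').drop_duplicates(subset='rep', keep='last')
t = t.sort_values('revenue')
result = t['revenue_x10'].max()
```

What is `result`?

add column revenue_x10 = sales['revenue'] * 10:
   revenue  rep product  revenue_x10
0      738  Amy   Panel         7380
1      710  Vic  Widget         7100
2      595  Max    Bolt         5950
3      185  Amy   Panel         1850
4       74  Max   Panel          740
5      588  Max   Gizmo         5880
6      493  Max   Cable         4930
filter rows where revenue < 595:
   revenue  rep product  revenue_x10
3      185  Amy   Panel         1850
4       74  Max   Panel          740
5      588  Max   Gizmo         5880
6      493  Max   Cable         4930
take 3 rows with largest revenue_x10:
   revenue  rep product  revenue_x10
5      588  Max   Gizmo         5880
6      493  Max   Cable         4930
3      185  Amy   Panel         1850
drop duplicate rep (keep=last):
   revenue  rep product  revenue_x10
6      493  Max   Cable         4930
3      185  Amy   Panel         1850
sort by revenue:
   revenue  rep product  revenue_x10
3      185  Amy   Panel         1850
6      493  Max   Cable         4930
So max() = 4930.

4930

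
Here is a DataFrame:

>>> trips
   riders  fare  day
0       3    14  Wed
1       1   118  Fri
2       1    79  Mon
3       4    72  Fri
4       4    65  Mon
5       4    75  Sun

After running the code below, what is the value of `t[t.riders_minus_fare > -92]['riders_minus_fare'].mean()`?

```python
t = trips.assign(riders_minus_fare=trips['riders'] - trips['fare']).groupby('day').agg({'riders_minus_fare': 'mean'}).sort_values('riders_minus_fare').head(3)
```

-70.25

add column riders_minus_fare = trips['riders'] - trips['fare']:
   riders  fare  day  riders_minus_fare
0       3    14  Wed                -11
1       1   118  Fri               -117
2       1    79  Mon                -78
3       4    72  Fri                -68
4       4    65  Mon                -61
5       4    75  Sun                -71
group by day, mean of riders_minus_fare:
     riders_minus_fare
day                   
Fri              -92.5
Mon              -69.5
Sun              -71.0
Wed              -11.0
sort by riders_minus_fare:
     riders_minus_fare
day                   
Fri              -92.5
Sun              -71.0
Mon              -69.5
Wed              -11.0
take first 3 rows:
     riders_minus_fare
day                   
Fri              -92.5
Sun              -71.0
Mon              -69.5
filter rows where riders_minus_fare > -92:
     riders_minus_fare
day                   
Sun              -71.0
Mon              -69.5
Taking the mean of column 'riders_minus_fare' gives -70.25.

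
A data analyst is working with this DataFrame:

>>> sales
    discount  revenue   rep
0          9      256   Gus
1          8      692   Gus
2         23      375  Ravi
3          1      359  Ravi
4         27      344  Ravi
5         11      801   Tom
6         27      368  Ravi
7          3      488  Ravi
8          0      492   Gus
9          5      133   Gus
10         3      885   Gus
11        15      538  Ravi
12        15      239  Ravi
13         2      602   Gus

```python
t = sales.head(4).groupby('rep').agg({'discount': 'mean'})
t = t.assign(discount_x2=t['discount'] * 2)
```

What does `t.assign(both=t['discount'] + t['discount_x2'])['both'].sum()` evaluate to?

61.5

take first 4 rows:
   discount  revenue   rep
0         9      256   Gus
1         8      692   Gus
2        23      375  Ravi
3         1      359  Ravi
group by rep, mean of discount:
      discount
rep           
Gus        8.5
Ravi      12.0
add column discount_x2 = t['discount'] * 2:
      discount  discount_x2
rep                        
Gus        8.5         17.0
Ravi      12.0         24.0
add column both = t['discount'] + t['discount_x2']:
      discount  discount_x2  both
rep                              
Gus        8.5         17.0  25.5
Ravi      12.0         24.0  36.0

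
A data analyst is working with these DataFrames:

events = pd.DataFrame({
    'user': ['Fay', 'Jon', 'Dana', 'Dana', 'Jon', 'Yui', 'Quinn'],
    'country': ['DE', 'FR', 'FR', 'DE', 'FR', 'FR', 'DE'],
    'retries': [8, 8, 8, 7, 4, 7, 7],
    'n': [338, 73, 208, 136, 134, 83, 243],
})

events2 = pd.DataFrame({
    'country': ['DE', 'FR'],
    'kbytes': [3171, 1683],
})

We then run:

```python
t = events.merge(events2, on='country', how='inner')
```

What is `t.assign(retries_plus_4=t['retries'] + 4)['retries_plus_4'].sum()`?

merge on 'country' (how='inner') → 7 rows:
    user country  retries    n  kbytes
0    Fay      DE        8  338    3171
1    Jon      FR        8   73    1683
2   Dana      FR        8  208    1683
3   Dana      DE        7  136    3171
4    Jon      FR        4  134    1683
5    Yui      FR        7   83    1683
6  Quinn      DE        7  243    3171
add column retries_plus_4 = t['retries'] + 4:
    user country  retries    n  kbytes  retries_plus_4
0    Fay      DE        8  338    3171              12
1    Jon      FR        8   73    1683              12
2   Dana      FR        8  208    1683              12
3   Dana      DE        7  136    3171              11
4    Jon      FR        4  134    1683               8
5    Yui      FR        7   83    1683              11
6  Quinn      DE        7  243    3171              11

77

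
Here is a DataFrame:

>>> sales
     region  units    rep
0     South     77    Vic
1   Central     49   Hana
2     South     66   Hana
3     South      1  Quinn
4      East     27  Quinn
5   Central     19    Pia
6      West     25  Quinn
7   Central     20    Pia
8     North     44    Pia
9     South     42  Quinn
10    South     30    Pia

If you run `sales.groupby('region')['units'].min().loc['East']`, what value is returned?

27

group by region, min of units:
region
Central    19
East       27
North      44
South       1
West       25
Name: units, dtype: int64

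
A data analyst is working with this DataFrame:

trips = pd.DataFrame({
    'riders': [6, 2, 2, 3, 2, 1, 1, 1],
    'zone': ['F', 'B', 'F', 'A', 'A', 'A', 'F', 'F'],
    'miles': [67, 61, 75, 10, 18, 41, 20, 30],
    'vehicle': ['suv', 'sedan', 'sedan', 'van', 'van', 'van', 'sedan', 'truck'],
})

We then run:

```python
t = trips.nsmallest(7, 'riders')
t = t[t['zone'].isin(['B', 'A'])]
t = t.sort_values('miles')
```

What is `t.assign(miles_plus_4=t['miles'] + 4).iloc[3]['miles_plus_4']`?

take 7 rows with smallest riders:
   riders zone  miles vehicle
5       1    A     41     van
6       1    F     20   sedan
7       1    F     30   truck
1       2    B     61   sedan
2       2    F     75   sedan
4       2    A     18     van
3       3    A     10     van
filter rows where zone in ['B', 'A']:
   riders zone  miles vehicle
5       1    A     41     van
1       2    B     61   sedan
4       2    A     18     van
3       3    A     10     van
sort by miles:
   riders zone  miles vehicle
3       3    A     10     van
4       2    A     18     van
5       1    A     41     van
1       2    B     61   sedan
add column miles_plus_4 = t['miles'] + 4:
   riders zone  miles vehicle  miles_plus_4
3       3    A     10     van            14
4       2    A     18     van            22
5       1    A     41     van            45
1       2    B     61   sedan            65
Reading off the value at position 3, column 'miles_plus_4', we get 65.

65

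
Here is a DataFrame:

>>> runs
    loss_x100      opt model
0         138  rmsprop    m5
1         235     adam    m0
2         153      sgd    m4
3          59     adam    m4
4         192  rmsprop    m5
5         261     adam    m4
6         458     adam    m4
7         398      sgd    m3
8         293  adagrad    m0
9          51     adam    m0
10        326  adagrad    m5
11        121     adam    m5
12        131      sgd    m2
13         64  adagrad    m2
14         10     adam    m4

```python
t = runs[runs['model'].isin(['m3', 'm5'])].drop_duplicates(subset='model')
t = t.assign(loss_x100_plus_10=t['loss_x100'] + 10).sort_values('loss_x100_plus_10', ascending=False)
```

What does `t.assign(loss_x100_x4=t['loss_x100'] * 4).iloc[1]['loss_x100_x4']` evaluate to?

filter rows where model in ['m3', 'm5']:
    loss_x100      opt model
0         138  rmsprop    m5
4         192  rmsprop    m5
7         398      sgd    m3
10        326  adagrad    m5
11        121     adam    m5
drop duplicate model (keep=first):
   loss_x100      opt model
0        138  rmsprop    m5
7        398      sgd    m3
add column loss_x100_plus_10 = t['loss_x100'] + 10:
   loss_x100      opt model  loss_x100_plus_10
0        138  rmsprop    m5                148
7        398      sgd    m3                408
sort by loss_x100_plus_10 descending:
   loss_x100      opt model  loss_x100_plus_10
7        398      sgd    m3                408
0        138  rmsprop    m5                148
add column loss_x100_x4 = t['loss_x100'] * 4:
   loss_x100      opt model  loss_x100_plus_10  loss_x100_x4
7        398      sgd    m3                408          1592
0        138  rmsprop    m5                148           552
The value at position 1, column 'loss_x100_x4' is 552.

552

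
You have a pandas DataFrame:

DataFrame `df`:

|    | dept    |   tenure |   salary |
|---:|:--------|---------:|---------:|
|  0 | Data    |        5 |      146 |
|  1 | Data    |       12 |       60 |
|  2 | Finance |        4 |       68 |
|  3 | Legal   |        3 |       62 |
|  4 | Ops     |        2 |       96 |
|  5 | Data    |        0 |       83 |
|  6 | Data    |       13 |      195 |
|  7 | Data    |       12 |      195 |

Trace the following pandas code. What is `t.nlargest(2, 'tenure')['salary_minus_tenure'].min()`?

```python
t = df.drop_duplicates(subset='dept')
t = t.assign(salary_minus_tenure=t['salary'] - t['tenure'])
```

64

drop duplicate dept (keep=first):
      dept  tenure  salary
0     Data       5     146
2  Finance       4      68
3    Legal       3      62
4      Ops       2      96
add column salary_minus_tenure = t['salary'] - t['tenure']:
      dept  tenure  salary  salary_minus_tenure
0     Data       5     146                  141
2  Finance       4      68                   64
3    Legal       3      62                   59
4      Ops       2      96                   94
take 2 rows with largest tenure:
      dept  tenure  salary  salary_minus_tenure
0     Data       5     146                  141
2  Finance       4      68                   64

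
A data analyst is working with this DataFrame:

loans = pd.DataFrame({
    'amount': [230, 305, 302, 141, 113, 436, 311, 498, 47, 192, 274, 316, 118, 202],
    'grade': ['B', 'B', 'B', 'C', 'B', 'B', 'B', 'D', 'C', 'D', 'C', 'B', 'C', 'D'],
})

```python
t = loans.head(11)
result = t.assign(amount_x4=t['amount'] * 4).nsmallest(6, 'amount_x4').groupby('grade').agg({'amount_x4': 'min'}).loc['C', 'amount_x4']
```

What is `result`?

take first 11 rows:
    amount grade
0      230     B
1      305     B
2      302     B
3      141     C
4      113     B
5      436     B
6      311     B
7      498     D
8       47     C
9      192     D
10     274     C
add column amount_x4 = t['amount'] * 4:
    amount grade  amount_x4
0      230     B        920
1      305     B       1220
2      302     B       1208
3      141     C        564
4      113     B        452
5      436     B       1744
6      311     B       1244
7      498     D       1992
8       47     C        188
9      192     D        768
10     274     C       1096
take 6 rows with smallest amount_x4:
    amount grade  amount_x4
8       47     C        188
4      113     B        452
3      141     C        564
9      192     D        768
0      230     B        920
10     274     C       1096
group by grade, min of amount_x4:
       amount_x4
grade           
B            452
C            188
D            768
value at row 'C', column 'amount_x4' → 188

188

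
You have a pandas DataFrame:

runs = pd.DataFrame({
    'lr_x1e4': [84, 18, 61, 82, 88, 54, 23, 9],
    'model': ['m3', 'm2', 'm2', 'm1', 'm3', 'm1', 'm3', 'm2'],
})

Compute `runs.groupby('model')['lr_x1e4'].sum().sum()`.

419

group by model, sum of lr_x1e4:
model
m1    136
m2     88
m3    195
Name: lr_x1e4, dtype: int64
Taking the sum of the resulting series gives 419.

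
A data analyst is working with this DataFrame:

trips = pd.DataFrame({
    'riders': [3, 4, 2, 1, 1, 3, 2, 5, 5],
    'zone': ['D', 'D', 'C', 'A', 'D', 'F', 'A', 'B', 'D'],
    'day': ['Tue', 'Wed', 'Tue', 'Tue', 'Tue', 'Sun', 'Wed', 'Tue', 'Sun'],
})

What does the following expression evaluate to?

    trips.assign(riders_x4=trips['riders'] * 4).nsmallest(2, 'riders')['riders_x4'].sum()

8

add column riders_x4 = trips['riders'] * 4:
   riders zone  day  riders_x4
0       3    D  Tue         12
1       4    D  Wed         16
2       2    C  Tue          8
3       1    A  Tue          4
4       1    D  Tue          4
5       3    F  Sun         12
6       2    A  Wed          8
7       5    B  Tue         20
8       5    D  Sun         20
take 2 rows with smallest riders:
   riders zone  day  riders_x4
3       1    A  Tue          4
4       1    D  Tue          4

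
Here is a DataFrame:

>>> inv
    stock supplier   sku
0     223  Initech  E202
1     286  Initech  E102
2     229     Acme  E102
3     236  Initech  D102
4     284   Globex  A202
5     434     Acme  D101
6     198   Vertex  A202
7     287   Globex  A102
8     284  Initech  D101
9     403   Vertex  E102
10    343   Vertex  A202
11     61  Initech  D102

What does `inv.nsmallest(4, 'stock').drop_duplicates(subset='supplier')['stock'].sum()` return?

488

take 4 rows with smallest stock:
    stock supplier   sku
11     61  Initech  D102
6     198   Vertex  A202
0     223  Initech  E202
2     229     Acme  E102
drop duplicate supplier (keep=first):
    stock supplier   sku
11     61  Initech  D102
6     198   Vertex  A202
2     229     Acme  E102
Then the sum of column 'stock': 488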